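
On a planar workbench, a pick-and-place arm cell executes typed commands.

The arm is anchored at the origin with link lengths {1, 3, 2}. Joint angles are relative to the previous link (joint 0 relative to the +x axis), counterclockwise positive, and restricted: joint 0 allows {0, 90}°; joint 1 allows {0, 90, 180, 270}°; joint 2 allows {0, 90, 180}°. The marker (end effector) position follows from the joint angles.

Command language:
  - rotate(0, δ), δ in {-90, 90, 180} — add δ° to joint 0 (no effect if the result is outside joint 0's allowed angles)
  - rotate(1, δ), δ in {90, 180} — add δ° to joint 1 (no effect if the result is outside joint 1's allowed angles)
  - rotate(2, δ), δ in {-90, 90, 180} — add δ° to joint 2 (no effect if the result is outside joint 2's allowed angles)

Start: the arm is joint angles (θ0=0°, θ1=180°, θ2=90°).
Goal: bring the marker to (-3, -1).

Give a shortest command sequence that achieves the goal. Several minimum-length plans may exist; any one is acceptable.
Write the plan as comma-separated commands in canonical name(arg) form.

rotate(1, 90), rotate(1, 180), rotate(0, 90)

t0: joint angles (θ0=0°, θ1=180°, θ2=90°)
1. rotate(1, 90) → joint angles (θ0=0°, θ1=270°, θ2=90°)
2. rotate(1, 180) → joint angles (θ0=0°, θ1=90°, θ2=90°)
3. rotate(0, 90) → joint angles (θ0=90°, θ1=90°, θ2=90°)
nothing shorter than 3 reaches the goal.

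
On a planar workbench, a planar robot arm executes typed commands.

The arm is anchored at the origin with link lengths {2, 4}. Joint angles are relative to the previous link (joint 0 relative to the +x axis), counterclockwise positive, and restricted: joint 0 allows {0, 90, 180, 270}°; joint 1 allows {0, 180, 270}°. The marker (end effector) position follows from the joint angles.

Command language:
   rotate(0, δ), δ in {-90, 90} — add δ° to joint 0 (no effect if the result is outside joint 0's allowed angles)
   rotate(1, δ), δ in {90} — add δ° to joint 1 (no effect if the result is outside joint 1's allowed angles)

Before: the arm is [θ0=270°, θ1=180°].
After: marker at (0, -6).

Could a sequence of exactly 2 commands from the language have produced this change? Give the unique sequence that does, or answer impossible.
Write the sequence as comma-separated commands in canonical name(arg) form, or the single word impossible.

start: [θ0=270°, θ1=180°]
1. rotate(1, 90) → [θ0=270°, θ1=270°]
2. rotate(1, 90) → [θ0=270°, θ1=0°]
no rival 2-sequence matches.

rotate(1, 90), rotate(1, 90)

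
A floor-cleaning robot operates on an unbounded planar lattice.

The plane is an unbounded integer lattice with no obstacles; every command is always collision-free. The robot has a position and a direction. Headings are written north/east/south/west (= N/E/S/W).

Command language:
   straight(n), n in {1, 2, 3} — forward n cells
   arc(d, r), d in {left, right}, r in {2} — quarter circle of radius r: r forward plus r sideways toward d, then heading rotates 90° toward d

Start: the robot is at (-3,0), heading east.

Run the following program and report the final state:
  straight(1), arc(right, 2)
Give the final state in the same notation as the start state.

at (0,-2), heading south

begin: at (-3,0), heading east
t=1 straight(1) ⇒ at (-2,0), heading east
t=2 arc(right, 2) ⇒ at (0,-2), heading south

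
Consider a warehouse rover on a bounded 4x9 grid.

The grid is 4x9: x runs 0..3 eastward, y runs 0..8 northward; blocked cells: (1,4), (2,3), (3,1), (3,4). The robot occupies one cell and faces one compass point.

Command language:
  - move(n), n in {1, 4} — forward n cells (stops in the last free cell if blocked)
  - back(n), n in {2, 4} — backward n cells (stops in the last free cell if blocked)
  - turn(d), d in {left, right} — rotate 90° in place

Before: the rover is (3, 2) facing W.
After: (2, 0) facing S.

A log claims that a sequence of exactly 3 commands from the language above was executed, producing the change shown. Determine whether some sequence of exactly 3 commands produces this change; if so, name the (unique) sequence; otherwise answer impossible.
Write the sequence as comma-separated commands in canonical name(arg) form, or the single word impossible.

key: running move(4) before move(1) would end elsewhere — order is forced
t0: (3, 2) facing W
[1] after move(1): (2, 2) facing W
[2] after turn(left): (2, 2) facing S
[3] after move(4): (2, 0) facing S
no rival 3-sequence matches.

move(1), turn(left), move(4)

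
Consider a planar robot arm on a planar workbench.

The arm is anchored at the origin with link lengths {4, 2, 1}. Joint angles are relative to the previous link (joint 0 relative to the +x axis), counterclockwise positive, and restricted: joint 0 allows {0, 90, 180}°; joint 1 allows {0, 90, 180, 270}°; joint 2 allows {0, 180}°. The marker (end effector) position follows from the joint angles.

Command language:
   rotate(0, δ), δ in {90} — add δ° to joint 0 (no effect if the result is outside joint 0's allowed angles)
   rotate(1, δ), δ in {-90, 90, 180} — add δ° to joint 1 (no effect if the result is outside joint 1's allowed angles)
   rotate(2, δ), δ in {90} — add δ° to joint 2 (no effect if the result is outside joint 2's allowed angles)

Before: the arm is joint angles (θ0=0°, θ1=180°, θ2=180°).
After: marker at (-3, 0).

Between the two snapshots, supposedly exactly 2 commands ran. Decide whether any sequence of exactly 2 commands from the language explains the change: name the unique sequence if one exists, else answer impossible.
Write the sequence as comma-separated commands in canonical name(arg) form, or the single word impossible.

rotate(0, 90), rotate(0, 90)

from: joint angles (θ0=0°, θ1=180°, θ2=180°)
step 1 (rotate(0, 90)): joint angles (θ0=90°, θ1=180°, θ2=180°)
step 2 (rotate(0, 90)): joint angles (θ0=180°, θ1=180°, θ2=180°)
no rival 2-sequence matches.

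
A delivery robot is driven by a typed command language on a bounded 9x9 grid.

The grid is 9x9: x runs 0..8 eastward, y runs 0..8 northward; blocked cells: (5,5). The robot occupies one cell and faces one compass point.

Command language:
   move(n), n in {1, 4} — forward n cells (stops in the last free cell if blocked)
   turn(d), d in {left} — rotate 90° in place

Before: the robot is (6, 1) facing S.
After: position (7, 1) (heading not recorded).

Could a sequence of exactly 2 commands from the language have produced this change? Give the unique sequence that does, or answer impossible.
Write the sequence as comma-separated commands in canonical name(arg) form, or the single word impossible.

key: order matters: swapping turn(left) and move(1) lands elsewhere
initial: (6, 1) facing S
[1] after turn(left): (6, 1) facing E
[2] after move(1): (7, 1) facing E
no other 2-command option fits: unique.

turn(left), move(1)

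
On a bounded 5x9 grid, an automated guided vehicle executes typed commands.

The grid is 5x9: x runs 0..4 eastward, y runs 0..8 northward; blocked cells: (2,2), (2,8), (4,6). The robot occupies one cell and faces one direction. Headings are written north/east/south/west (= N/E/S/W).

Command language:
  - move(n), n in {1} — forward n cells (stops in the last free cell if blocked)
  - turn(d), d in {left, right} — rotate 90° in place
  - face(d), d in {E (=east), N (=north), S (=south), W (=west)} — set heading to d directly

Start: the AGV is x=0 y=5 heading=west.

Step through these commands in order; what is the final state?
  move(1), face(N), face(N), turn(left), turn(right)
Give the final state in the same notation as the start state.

x=0 y=5 heading=north

initial: x=0 y=5 heading=west
[1] after move(1): x=0 y=5 heading=west
[2] after face(N): x=0 y=5 heading=north
[3] after face(N): x=0 y=5 heading=north
[4] after turn(left): x=0 y=5 heading=west
[5] after turn(right): x=0 y=5 heading=north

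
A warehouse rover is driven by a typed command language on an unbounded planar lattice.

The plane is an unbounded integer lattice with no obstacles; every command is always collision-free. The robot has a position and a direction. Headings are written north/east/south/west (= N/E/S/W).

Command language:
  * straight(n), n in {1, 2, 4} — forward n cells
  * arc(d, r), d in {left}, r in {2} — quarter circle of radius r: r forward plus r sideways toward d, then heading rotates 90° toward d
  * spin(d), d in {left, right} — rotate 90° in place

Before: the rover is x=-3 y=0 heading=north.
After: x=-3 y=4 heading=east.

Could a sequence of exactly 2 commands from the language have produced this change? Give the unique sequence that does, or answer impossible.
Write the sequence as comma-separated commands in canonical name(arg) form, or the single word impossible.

key: cell and facing (now E) both changed — the 2 commands mix motion and turning
begin: x=-3 y=0 heading=north
t=1 straight(4) ⇒ x=-3 y=4 heading=north
t=2 spin(right) ⇒ x=-3 y=4 heading=east
uniquely the one of 36 2-step routes that fits.

straight(4), spin(right)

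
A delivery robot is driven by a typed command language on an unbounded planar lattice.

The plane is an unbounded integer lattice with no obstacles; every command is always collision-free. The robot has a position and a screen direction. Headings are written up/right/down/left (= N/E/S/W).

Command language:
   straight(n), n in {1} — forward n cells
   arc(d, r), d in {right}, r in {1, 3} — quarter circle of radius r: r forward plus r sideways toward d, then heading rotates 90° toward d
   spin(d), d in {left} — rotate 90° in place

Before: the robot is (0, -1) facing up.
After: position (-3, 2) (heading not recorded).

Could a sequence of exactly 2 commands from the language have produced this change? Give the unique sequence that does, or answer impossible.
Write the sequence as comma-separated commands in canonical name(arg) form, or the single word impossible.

spin(left), arc(right, 3)

key: running arc(right, 3) before spin(left) would end elsewhere — order is forced
from: (0, -1) facing up
t=1 spin(left) ⇒ (0, -1) facing left
t=2 arc(right, 3) ⇒ (-3, 2) facing up
uniquely the one of 16 2-step routes that fits.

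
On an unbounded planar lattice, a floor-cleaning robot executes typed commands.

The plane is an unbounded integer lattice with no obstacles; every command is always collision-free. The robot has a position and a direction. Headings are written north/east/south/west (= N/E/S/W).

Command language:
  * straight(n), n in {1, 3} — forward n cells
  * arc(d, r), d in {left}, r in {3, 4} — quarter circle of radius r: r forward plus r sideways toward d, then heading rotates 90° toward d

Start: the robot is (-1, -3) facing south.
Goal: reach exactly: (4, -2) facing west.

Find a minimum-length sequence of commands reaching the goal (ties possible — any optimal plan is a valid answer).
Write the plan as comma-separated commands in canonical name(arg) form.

start: (-1, -3) facing south
t=1 straight(1) ⇒ (-1, -4) facing south
t=2 straight(1) ⇒ (-1, -5) facing south
t=3 arc(left, 4) ⇒ (3, -9) facing east
t=4 arc(left, 4) ⇒ (7, -5) facing north
t=5 arc(left, 3) ⇒ (4, -2) facing west
shorter routes all fall short; 5 is best.

straight(1), straight(1), arc(left, 4), arc(left, 4), arc(left, 3)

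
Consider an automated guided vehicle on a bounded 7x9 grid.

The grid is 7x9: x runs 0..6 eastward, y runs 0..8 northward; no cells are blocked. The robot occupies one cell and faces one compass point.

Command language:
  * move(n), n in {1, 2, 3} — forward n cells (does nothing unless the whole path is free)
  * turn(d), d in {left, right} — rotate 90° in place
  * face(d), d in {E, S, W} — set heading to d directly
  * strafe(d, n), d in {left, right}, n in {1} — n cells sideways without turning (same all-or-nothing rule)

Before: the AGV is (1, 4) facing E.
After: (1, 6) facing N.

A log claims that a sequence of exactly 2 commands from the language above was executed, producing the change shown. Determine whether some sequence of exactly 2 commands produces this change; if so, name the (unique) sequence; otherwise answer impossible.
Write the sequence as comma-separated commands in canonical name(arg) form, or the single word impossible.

key: cell and facing (now N) both changed — the 2 commands mix motion and turning
initial: (1, 4) facing E
[1] after turn(left): (1, 4) facing N
[2] after move(2): (1, 6) facing N
all 100 alternatives checked — unique.

turn(left), move(2)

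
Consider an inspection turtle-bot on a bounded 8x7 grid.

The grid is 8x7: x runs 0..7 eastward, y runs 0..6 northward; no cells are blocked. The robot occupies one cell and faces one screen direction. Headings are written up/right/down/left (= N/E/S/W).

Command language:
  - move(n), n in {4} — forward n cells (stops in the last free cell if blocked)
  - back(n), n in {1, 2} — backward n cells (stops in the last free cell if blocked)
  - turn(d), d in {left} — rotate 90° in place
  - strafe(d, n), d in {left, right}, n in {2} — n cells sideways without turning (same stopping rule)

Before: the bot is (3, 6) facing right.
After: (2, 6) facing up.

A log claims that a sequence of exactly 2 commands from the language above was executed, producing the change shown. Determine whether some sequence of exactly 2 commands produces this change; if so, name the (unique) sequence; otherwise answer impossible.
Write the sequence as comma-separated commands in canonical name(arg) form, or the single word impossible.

back(1), turn(left)

key: position moved to (2,6) AND the heading swung to N — translation plus rotation needed
t0: (3, 6) facing right
t=1 back(1) ⇒ (2, 6) facing right
t=2 turn(left) ⇒ (2, 6) facing up
all 36 alternatives checked — unique.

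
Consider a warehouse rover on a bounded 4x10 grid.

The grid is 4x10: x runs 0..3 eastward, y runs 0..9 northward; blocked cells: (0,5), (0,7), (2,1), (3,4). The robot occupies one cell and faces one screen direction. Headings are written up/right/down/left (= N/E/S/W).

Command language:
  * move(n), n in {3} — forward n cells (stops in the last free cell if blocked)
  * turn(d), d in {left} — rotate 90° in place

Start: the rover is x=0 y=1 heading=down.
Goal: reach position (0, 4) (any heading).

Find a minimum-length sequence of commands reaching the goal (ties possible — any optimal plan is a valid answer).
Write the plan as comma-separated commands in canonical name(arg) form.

turn(left), turn(left), move(3)

t0: x=0 y=1 heading=down
1. turn(left) → x=0 y=1 heading=right
2. turn(left) → x=0 y=1 heading=up
3. move(3) → x=0 y=4 heading=up
minimal: 3 command(s), checked below 3.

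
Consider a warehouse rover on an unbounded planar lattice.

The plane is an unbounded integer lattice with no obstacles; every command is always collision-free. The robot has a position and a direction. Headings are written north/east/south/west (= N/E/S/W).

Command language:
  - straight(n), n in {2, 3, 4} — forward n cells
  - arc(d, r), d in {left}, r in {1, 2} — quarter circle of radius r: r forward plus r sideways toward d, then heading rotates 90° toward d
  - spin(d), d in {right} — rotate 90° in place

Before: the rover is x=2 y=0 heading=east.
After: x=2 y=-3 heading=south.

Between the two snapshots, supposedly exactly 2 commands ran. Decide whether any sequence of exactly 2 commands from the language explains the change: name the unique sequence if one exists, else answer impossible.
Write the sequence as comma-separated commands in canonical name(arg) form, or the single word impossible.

spin(right), straight(3)

key: order matters: swapping spin(right) and straight(3) lands elsewhere
initial: x=2 y=0 heading=east
1. spin(right) → x=2 y=0 heading=south
2. straight(3) → x=2 y=-3 heading=south
no rival 2-sequence matches.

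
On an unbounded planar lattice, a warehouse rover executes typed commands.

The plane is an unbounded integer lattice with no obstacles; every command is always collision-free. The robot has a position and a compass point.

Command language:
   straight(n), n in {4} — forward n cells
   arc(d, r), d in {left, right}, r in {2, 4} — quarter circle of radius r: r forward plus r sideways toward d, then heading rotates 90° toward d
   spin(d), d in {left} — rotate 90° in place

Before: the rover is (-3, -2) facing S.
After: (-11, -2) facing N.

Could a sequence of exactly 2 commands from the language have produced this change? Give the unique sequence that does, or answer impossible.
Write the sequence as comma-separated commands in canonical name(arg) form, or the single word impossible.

arc(right, 4), arc(right, 4)

key: cell and facing (now N) both changed — the 2 commands mix motion and turning
initial: (-3, -2) facing S
step 1 (arc(right, 4)): (-7, -6) facing W
step 2 (arc(right, 4)): (-11, -2) facing N
no other 2-command option fits: unique.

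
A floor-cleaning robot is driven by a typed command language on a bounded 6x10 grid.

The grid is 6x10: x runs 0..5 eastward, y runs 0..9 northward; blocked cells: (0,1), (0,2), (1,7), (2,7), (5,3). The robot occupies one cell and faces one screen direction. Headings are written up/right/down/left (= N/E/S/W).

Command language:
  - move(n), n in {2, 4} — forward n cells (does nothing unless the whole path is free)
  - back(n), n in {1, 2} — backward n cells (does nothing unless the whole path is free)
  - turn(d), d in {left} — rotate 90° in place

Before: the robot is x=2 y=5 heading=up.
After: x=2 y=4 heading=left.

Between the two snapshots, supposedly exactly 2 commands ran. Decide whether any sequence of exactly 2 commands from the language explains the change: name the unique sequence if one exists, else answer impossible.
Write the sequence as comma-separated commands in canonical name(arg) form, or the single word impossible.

back(1), turn(left)

key: cell and facing (now W) both changed — the 2 commands mix motion and turning
from: x=2 y=5 heading=up
t=1 back(1) ⇒ x=2 y=4 heading=up
t=2 turn(left) ⇒ x=2 y=4 heading=left
all 25 alternatives checked — unique.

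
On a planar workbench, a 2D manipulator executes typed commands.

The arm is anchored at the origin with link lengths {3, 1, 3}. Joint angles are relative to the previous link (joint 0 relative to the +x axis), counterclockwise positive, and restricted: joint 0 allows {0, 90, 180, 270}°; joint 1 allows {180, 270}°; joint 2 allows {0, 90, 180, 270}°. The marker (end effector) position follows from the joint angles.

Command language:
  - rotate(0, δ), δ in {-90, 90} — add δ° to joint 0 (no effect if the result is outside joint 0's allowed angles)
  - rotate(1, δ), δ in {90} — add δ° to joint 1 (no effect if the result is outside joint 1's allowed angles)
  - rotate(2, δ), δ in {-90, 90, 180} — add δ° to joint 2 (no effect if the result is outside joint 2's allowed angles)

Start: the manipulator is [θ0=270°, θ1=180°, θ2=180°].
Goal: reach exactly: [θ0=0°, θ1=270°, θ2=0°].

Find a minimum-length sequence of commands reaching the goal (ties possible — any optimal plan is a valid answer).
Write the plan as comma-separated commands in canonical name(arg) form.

rotate(2, 180), rotate(1, 90), rotate(0, 90)

start: [θ0=270°, θ1=180°, θ2=180°]
[1] after rotate(2, 180): [θ0=270°, θ1=180°, θ2=0°]
[2] after rotate(1, 90): [θ0=270°, θ1=270°, θ2=0°]
[3] after rotate(0, 90): [θ0=0°, θ1=270°, θ2=0°]
shorter routes all fall short; 3 is best.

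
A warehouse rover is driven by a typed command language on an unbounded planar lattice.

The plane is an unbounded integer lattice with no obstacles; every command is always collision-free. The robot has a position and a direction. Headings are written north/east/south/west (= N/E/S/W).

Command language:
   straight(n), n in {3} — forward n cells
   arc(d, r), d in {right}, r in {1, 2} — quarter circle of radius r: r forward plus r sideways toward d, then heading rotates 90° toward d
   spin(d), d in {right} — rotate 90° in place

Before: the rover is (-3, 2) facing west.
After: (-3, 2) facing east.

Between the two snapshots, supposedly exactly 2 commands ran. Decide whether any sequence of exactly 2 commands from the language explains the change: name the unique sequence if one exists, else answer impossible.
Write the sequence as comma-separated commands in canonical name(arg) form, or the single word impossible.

spin(right), spin(right)

key: (-3,2) unmoved — no command in the sequence translates
begin: (-3, 2) facing west
t=1 spin(right) ⇒ (-3, 2) facing north
t=2 spin(right) ⇒ (-3, 2) facing east
no rival 2-sequence matches.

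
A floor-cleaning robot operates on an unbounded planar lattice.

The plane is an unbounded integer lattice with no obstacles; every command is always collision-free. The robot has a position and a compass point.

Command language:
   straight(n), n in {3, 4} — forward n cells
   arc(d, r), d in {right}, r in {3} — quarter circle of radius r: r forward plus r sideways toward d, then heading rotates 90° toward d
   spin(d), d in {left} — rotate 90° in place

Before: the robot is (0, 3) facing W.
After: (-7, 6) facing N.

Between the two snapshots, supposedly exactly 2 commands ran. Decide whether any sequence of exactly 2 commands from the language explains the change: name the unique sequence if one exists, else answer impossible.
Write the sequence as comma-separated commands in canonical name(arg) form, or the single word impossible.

key: position moved to (-7,6) AND the heading swung to N — translation plus rotation needed
begin: (0, 3) facing W
1. straight(4) → (-4, 3) facing W
2. arc(right, 3) → (-7, 6) facing N
no other 2-command option fits: unique.

straight(4), arc(right, 3)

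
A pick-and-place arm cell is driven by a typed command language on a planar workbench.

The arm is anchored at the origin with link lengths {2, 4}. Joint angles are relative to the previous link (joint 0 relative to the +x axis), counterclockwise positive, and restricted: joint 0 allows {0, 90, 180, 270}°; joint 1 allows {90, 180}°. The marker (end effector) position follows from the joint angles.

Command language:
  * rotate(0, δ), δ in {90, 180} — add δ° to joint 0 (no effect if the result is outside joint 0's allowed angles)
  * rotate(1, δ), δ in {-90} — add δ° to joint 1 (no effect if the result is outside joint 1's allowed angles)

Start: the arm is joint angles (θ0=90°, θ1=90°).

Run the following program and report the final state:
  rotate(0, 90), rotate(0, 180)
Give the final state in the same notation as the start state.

t0: joint angles (θ0=90°, θ1=90°)
step 1 (rotate(0, 90)): joint angles (θ0=180°, θ1=90°)
step 2 (rotate(0, 180)): joint angles (θ0=0°, θ1=90°)

joint angles (θ0=0°, θ1=90°)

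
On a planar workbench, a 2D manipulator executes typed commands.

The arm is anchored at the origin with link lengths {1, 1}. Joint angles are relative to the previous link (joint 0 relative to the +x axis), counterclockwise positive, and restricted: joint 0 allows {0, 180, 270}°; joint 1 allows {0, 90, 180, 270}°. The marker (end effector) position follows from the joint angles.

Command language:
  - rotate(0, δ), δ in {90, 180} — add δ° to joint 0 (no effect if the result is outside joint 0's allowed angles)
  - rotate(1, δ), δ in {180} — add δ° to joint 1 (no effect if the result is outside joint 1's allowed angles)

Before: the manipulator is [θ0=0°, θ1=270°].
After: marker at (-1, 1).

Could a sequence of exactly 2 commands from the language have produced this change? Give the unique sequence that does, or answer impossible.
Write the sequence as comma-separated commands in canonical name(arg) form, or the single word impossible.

rotate(0, 90), rotate(0, 180)

key: order matters: swapping rotate(0, 90) and rotate(0, 180) lands elsewhere
begin: [θ0=0°, θ1=270°]
step 1 (rotate(0, 90)): [θ0=0°, θ1=270°]
step 2 (rotate(0, 180)): [θ0=180°, θ1=270°]
no other 2-command option fits: unique.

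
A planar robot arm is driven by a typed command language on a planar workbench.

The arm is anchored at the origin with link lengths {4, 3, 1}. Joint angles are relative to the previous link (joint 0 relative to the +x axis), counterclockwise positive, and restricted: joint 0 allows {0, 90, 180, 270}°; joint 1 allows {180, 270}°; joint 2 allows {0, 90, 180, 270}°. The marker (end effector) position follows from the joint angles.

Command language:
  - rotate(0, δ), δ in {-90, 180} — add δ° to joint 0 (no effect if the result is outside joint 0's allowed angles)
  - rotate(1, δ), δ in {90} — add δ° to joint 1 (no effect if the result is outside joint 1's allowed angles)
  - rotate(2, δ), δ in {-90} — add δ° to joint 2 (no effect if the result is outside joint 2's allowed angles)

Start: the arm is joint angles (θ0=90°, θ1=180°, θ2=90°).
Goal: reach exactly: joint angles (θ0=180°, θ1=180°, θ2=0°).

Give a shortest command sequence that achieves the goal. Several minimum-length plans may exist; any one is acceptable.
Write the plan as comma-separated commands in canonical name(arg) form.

rotate(0, -90), rotate(2, -90), rotate(0, 180)

from: joint angles (θ0=90°, θ1=180°, θ2=90°)
step 1 (rotate(0, -90)): joint angles (θ0=0°, θ1=180°, θ2=90°)
step 2 (rotate(2, -90)): joint angles (θ0=0°, θ1=180°, θ2=0°)
step 3 (rotate(0, 180)): joint angles (θ0=180°, θ1=180°, θ2=0°)
shorter routes all fall short; 3 is best.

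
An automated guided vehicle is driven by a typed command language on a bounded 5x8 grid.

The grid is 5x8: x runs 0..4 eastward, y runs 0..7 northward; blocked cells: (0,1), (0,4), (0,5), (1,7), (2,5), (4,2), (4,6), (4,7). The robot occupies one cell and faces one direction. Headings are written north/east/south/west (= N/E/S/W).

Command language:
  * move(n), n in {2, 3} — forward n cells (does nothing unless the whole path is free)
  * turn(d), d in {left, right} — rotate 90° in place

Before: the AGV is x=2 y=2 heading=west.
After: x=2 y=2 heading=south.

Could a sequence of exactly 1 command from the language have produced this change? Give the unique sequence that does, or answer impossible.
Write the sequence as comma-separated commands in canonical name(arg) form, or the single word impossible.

key: parked at (2,2) the whole time — nothing moves the robot
t0: x=2 y=2 heading=west
step 1 (turn(left)): x=2 y=2 heading=south
no rival 1-sequence matches.

turn(left)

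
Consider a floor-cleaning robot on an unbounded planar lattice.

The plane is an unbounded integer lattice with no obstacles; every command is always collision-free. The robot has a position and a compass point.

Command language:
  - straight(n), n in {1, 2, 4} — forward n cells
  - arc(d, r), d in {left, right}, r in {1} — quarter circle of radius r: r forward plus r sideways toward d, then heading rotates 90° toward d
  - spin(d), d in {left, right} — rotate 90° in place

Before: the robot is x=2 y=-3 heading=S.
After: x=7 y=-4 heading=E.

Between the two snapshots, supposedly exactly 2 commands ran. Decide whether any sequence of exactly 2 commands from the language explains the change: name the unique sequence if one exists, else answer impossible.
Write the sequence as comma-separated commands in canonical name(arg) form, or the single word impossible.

key: order matters: swapping arc(left, 1) and straight(4) lands elsewhere
begin: x=2 y=-3 heading=S
1. arc(left, 1) → x=3 y=-4 heading=E
2. straight(4) → x=7 y=-4 heading=E
no rival 2-sequence matches.

arc(left, 1), straight(4)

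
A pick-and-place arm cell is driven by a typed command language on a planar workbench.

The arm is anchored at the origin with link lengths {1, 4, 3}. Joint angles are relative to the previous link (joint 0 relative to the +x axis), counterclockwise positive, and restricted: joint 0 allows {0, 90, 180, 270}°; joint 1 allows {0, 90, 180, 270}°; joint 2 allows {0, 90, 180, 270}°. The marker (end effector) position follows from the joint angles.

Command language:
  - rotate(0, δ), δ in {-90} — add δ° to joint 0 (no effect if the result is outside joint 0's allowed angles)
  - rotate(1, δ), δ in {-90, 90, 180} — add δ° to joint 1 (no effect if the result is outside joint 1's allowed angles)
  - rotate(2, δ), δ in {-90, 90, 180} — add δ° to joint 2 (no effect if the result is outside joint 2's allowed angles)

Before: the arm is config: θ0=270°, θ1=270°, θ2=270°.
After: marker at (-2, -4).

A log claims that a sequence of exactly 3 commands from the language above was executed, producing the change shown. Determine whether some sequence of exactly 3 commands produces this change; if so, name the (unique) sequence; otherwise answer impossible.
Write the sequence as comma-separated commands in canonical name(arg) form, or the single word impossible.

begin: config: θ0=270°, θ1=270°, θ2=270°
1. rotate(0, -90) → config: θ0=180°, θ1=270°, θ2=270°
2. rotate(0, -90) → config: θ0=90°, θ1=270°, θ2=270°
3. rotate(0, -90) → config: θ0=0°, θ1=270°, θ2=270°
no other 3-command option fits: unique.

rotate(0, -90), rotate(0, -90), rotate(0, -90)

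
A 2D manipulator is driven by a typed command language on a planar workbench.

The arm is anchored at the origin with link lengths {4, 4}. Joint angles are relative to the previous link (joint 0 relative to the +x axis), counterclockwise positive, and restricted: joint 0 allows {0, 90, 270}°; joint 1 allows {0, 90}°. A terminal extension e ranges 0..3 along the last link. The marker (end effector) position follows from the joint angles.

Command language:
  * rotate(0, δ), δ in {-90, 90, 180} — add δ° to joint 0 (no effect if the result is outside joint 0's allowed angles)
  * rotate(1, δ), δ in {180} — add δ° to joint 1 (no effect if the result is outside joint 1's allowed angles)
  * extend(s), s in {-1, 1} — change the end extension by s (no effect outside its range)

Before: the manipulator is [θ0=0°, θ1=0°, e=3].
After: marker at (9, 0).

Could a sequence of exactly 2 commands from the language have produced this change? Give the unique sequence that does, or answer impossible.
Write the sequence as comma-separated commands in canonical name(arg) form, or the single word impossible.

start: [θ0=0°, θ1=0°, e=3]
1. extend(-1) → [θ0=0°, θ1=0°, e=2]
2. extend(-1) → [θ0=0°, θ1=0°, e=1]
all 36 alternatives checked — unique.

extend(-1), extend(-1)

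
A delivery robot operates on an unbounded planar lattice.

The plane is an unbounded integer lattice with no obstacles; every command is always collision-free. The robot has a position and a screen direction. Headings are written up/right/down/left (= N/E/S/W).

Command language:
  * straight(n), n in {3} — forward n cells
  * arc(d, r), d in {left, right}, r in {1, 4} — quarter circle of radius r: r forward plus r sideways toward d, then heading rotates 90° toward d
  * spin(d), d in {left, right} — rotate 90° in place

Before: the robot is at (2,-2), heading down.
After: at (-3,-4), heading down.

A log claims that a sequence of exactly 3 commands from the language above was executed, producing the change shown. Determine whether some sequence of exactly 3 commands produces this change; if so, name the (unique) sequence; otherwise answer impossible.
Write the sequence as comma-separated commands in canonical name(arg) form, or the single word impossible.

key: still facing S at the end — net rotation zero over 3 steps
begin: at (2,-2), heading down
step 1 (arc(right, 1)): at (1,-3), heading left
step 2 (straight(3)): at (-2,-3), heading left
step 3 (arc(left, 1)): at (-3,-4), heading down
uniquely the one of 343 3-step routes that fits.

arc(right, 1), straight(3), arc(left, 1)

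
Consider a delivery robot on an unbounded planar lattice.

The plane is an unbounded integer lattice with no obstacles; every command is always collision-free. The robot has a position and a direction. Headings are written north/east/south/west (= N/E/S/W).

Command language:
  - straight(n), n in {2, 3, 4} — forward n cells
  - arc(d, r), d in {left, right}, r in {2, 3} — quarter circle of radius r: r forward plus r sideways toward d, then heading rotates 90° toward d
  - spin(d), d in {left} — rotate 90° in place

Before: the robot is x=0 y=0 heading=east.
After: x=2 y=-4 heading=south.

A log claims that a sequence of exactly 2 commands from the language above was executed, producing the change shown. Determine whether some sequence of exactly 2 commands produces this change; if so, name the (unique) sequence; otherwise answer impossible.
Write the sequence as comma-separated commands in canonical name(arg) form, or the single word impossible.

key: position moved to (2,-4) AND the heading swung to S — translation plus rotation needed
start: x=0 y=0 heading=east
t=1 arc(right, 2) ⇒ x=2 y=-2 heading=south
t=2 straight(2) ⇒ x=2 y=-4 heading=south
no rival 2-sequence matches.

arc(right, 2), straight(2)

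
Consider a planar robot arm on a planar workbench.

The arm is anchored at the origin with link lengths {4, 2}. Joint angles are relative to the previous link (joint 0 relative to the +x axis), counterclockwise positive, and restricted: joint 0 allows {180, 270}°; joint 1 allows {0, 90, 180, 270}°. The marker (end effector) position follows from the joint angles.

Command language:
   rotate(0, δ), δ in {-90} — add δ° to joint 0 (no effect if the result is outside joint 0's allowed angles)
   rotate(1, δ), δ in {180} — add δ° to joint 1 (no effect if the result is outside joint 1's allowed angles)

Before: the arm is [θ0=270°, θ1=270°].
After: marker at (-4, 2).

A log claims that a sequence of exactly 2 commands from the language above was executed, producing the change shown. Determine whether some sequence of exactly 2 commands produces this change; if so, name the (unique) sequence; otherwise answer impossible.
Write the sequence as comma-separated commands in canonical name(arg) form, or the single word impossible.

begin: [θ0=270°, θ1=270°]
1. rotate(0, -90) → [θ0=180°, θ1=270°]
2. rotate(0, -90) → [θ0=180°, θ1=270°]
no rival 2-sequence matches.

rotate(0, -90), rotate(0, -90)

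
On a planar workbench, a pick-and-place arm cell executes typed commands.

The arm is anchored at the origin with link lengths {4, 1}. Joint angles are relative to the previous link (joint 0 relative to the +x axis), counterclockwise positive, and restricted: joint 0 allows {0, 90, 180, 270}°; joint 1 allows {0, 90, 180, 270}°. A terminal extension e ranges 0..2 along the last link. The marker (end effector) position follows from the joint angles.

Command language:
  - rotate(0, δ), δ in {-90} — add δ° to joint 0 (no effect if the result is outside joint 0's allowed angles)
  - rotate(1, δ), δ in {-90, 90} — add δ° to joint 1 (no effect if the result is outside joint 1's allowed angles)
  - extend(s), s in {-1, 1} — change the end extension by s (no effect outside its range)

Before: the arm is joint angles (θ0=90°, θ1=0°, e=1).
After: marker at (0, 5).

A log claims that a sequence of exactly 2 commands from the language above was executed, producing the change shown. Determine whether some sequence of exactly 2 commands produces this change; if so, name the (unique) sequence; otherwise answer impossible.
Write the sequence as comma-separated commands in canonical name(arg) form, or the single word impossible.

t0: joint angles (θ0=90°, θ1=0°, e=1)
t=1 extend(-1) ⇒ joint angles (θ0=90°, θ1=0°, e=0)
t=2 extend(-1) ⇒ joint angles (θ0=90°, θ1=0°, e=0)
all 25 alternatives checked — unique.

extend(-1), extend(-1)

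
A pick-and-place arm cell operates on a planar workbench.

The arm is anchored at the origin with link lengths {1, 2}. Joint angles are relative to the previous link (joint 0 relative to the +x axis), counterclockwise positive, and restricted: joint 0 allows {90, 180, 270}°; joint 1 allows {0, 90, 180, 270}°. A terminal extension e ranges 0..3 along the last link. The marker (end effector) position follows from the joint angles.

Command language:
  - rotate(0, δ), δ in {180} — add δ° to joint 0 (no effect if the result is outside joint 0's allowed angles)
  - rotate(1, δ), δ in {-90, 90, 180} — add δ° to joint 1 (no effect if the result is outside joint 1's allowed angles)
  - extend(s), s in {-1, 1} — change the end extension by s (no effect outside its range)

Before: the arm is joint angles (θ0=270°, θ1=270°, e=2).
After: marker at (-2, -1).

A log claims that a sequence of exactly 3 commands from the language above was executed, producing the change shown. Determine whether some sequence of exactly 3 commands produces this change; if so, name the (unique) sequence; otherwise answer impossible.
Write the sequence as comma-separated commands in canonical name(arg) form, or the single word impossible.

extend(-1), extend(-1), extend(-1)

start: joint angles (θ0=270°, θ1=270°, e=2)
step 1 (extend(-1)): joint angles (θ0=270°, θ1=270°, e=1)
step 2 (extend(-1)): joint angles (θ0=270°, θ1=270°, e=0)
step 3 (extend(-1)): joint angles (θ0=270°, θ1=270°, e=0)
no rival 3-sequence matches.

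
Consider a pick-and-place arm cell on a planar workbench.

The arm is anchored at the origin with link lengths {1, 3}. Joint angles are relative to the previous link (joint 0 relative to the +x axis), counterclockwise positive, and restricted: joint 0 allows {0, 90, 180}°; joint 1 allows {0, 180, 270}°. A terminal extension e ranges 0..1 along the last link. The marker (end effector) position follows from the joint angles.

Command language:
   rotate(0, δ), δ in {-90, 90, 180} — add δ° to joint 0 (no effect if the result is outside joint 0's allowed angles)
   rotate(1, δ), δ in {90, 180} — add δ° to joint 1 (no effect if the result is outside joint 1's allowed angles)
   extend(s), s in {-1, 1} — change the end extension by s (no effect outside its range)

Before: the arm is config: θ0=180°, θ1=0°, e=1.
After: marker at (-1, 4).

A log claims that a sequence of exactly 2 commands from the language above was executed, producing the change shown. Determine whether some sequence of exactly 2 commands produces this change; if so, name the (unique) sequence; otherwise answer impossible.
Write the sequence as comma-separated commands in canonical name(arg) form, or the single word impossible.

key: order matters: swapping rotate(1, 180) and rotate(1, 90) lands elsewhere
initial: config: θ0=180°, θ1=0°, e=1
step 1 (rotate(1, 180)): config: θ0=180°, θ1=180°, e=1
step 2 (rotate(1, 90)): config: θ0=180°, θ1=270°, e=1
no rival 2-sequence matches.

rotate(1, 180), rotate(1, 90)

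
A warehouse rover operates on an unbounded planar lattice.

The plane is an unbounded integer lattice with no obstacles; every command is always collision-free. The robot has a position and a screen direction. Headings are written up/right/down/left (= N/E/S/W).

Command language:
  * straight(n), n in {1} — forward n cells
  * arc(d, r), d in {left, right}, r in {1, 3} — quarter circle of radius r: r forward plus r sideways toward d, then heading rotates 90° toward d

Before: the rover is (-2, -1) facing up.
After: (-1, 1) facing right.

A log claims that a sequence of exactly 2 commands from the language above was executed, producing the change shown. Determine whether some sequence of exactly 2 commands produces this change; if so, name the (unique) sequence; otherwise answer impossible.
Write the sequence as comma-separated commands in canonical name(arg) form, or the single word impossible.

key: cell and facing (now E) both changed — the 2 commands mix motion and turning
start: (-2, -1) facing up
[1] after straight(1): (-2, 0) facing up
[2] after arc(right, 1): (-1, 1) facing right
uniquely the one of 25 2-step routes that fits.

straight(1), arc(right, 1)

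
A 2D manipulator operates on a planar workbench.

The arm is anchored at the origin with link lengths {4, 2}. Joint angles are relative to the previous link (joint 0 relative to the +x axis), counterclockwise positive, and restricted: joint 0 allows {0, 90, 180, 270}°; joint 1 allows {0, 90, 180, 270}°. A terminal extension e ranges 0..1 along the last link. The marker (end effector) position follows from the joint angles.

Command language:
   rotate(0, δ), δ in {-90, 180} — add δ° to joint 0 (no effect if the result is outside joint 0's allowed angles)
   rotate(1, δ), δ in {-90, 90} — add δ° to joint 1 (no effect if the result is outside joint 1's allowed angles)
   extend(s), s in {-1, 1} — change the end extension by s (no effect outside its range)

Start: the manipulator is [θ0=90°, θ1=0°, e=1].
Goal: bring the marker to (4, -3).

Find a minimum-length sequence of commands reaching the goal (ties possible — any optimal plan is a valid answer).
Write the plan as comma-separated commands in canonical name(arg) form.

rotate(1, -90), rotate(0, -90)

t0: [θ0=90°, θ1=0°, e=1]
1. rotate(1, -90) → [θ0=90°, θ1=270°, e=1]
2. rotate(0, -90) → [θ0=0°, θ1=270°, e=1]
shorter routes all fall short; 2 is best.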